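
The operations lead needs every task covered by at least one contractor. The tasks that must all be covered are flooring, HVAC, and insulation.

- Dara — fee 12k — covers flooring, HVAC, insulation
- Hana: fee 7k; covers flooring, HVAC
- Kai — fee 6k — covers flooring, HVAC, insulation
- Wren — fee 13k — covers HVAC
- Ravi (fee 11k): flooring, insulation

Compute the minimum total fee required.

6

Kai alone covers flooring, HVAC, insulation — every task.
Total fee: 6.
No cover costs less than 6.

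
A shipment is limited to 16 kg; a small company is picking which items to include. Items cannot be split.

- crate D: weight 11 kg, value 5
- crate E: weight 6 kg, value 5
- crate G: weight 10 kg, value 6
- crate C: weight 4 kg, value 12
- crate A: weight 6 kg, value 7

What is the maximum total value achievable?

crate E + crate C + crate A: weight 6 + 4 + 6 = 16 ≤ 16, value 5 + 12 + 7 = 24.
crate C + crate A: weight 4 + 6 = 10 ≤ 16, value 12 + 7 = 19.
crate G + crate C: weight 10 + 4 = 14 ≤ 16, value 6 + 12 = 18.
Best is crate E, crate C, and crate A with total value 24.

24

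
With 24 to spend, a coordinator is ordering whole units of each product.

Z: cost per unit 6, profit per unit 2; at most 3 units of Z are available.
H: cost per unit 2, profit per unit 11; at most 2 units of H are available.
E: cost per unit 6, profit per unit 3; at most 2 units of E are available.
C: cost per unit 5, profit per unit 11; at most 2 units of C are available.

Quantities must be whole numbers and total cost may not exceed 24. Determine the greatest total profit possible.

47

2×H, 1×E, and 2×C: cost 20 ≤ 24, profit 2·11 + 1·3 + 2·11 = 47.
1×Z, 2×H, and 2×C: cost 20 ≤ 24, profit 1·2 + 2·11 + 2·11 = 46.
Best is 47.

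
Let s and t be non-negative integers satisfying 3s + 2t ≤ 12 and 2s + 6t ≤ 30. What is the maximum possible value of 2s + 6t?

30

(s,t)=(0,5) is feasible, giving 30.
(s,t)=(1,4) is feasible, giving 26.
(s,t)=(0,4) is feasible, giving 24.
The best lattice point is (0,5), giving 30.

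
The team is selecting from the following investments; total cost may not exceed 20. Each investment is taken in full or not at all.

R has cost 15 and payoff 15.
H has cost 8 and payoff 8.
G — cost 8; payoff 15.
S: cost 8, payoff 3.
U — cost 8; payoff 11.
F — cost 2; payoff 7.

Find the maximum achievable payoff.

33

G + U: cost 8 + 8 = 16 ≤ 20, payoff 15 + 11 = 26.
G + U + F: cost 8 + 8 + 2 = 18 ≤ 20, payoff 15 + 11 + 7 = 33.
H + G + F: cost 8 + 8 + 2 = 18 ≤ 20, payoff 8 + 15 + 7 = 30.
Best is G, U, and F with total payoff 33.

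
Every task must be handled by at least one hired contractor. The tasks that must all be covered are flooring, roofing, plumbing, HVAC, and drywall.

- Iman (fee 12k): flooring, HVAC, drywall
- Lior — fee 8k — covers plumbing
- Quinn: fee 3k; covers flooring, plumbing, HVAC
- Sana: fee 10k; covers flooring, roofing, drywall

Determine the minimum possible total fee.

Choose Quinn and Sana: together they cover flooring, roofing, plumbing, HVAC, drywall — every task.
Total fee: 3 + 10 = 13.
No cover costs less than 13.

13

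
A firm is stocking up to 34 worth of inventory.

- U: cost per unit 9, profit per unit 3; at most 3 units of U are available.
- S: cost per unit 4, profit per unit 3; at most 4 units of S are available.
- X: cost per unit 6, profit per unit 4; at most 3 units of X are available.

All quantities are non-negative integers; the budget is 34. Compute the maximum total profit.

This is a bounded integer knapsack.
3×S and 3×X: cost 30 ≤ 34, profit 3·3 + 3·4 = 21.
4×S and 3×X: cost 34 ≤ 34, profit 4·3 + 3·4 = 24.
Best is 24.

24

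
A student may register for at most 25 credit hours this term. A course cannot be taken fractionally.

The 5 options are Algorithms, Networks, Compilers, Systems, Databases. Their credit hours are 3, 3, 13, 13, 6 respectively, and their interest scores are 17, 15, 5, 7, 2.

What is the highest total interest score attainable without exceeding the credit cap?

41

Allowing fractional choices, the relaxed optimum would be about 41.3, but courses are indivisible.
Algorithms + Networks + Systems: credit hours 3 + 3 + 13 = 19 ≤ 25, interest score 17 + 15 + 7 = 39.
Algorithms + Networks + Systems + Databases: credit hours 3 + 3 + 13 + 6 = 25 ≤ 25, interest score 17 + 15 + 7 + 2 = 41.
Best is Algorithms, Networks, Systems, and Databases with total interest score 41.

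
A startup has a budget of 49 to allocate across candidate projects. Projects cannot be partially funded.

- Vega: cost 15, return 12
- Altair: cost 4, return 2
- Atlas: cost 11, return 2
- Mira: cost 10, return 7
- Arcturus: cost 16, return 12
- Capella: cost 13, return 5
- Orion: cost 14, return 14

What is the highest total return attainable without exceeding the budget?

Take Vega, Altair, Arcturus, and Orion: cost 15 + 4 + 16 + 14 = 49 ≤ 49, return 12 + 2 + 12 + 14 = 40.
No other feasible combination does better.

40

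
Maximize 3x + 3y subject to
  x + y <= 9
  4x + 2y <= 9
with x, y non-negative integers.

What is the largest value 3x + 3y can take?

(x,y)=(0,4): 1·0+1·4=4≤9, 4·0+2·4=8≤9, objective 12.
(x,y)=(0,3): 1·0+1·3=3≤9, 4·0+2·3=6≤9, objective 9.
Maximum is 12 at (x,y)=(0,4).

12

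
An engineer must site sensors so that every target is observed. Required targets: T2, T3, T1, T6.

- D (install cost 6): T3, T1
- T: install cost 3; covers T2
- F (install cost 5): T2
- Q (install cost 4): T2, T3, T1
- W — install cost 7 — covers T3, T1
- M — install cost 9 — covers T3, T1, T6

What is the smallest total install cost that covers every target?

The greedy cost-per-new-target heuristic would pick Q and M for 13, but a cheaper cover exists.
Choose T and M: together they cover T2, T3, T1, T6 — every target.
Total install cost: 3 + 9 = 12.
No cover costs less than 12.

12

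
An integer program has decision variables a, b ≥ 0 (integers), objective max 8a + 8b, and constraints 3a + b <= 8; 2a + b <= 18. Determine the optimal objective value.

(a,b)=(0,8) is feasible, giving 64.
(a,b)=(0,7) is feasible, giving 56.
The best lattice point is (0,8), giving 64.

64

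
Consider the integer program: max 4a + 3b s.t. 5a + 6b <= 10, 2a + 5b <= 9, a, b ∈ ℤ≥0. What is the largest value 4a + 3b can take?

(a,b)=(2,0): 5·2+6·0=10≤10, 2·2+5·0=4≤9, objective 8.
(a,b)=(1,0): 5·1+6·0=5≤10, 2·1+5·0=2≤9, objective 4.
Maximum is 8 at (a,b)=(2,0).

8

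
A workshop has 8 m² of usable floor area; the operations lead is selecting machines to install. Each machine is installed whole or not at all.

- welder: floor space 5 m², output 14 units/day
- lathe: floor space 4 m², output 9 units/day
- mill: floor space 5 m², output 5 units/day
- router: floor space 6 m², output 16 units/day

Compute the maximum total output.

Allowing fractional choices, the relaxed optimum would be about 22.0, but machines are indivisible.
welder: floor space 5 ≤ 8, output 14.
router: floor space 6 ≤ 8, output 16.
Best is router with total output 16.

16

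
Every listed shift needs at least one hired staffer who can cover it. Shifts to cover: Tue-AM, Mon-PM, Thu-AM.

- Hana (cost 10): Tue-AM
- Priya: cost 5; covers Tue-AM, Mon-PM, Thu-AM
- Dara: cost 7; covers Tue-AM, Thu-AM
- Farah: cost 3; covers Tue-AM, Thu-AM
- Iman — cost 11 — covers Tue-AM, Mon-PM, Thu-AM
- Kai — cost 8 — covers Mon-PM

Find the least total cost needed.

5

This is a weighted set-cover instance.
The greedy cost-per-new-shift heuristic would pick Farah and Priya for 8, but a cheaper cover exists.
Priya alone covers Tue-AM, Mon-PM, Thu-AM — every shift.
Total cost: 5.
No cover costs less than 5.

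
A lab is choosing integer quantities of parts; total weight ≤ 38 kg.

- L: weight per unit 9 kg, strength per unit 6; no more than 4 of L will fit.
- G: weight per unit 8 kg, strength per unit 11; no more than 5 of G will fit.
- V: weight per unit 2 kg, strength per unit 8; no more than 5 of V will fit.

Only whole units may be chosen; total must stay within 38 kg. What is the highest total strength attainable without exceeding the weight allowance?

V has the best ratio (8/2); taking only V gives at most 5×8 = 40 (stopped by the supply cap of 5).
Mixing does better — 3×G and 5×V: weight 34 ≤ 38, strength 3·11 + 5·8 = 73.

73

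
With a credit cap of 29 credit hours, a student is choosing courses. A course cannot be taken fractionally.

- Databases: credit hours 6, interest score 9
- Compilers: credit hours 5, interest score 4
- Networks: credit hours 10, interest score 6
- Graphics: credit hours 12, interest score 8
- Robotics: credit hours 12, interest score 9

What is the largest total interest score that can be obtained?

24

Take Databases, Networks, and Robotics: credit hours 6 + 10 + 12 = 28 ≤ 29, interest score 9 + 6 + 9 = 24.
No other feasible combination does better.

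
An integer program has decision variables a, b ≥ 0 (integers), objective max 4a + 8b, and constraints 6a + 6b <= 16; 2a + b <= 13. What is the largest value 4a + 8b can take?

(a,b)=(0,2): 6·0+6·2=12≤16, 2·0+1·2=2≤13, objective 16.
(a,b)=(1,1): 6·1+6·1=12≤16, 2·1+1·1=3≤13, objective 12.
(a,b)=(0,1): 6·0+6·1=6≤16, 2·0+1·1=1≤13, objective 8.
No feasible integer point exceeds 16.

16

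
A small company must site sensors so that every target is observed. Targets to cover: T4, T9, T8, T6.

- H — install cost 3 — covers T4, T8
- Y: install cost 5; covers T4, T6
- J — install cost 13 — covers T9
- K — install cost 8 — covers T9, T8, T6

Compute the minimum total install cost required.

11

Choose H and K: together they cover T4, T9, T8, T6 — every target.
Total install cost: 3 + 8 = 11.
No cover costs less than 11.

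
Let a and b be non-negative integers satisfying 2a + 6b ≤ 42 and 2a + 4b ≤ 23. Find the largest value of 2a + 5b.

(a,b)=(1,5) is feasible, giving 27.
(a,b)=(0,5) is feasible, giving 25.
No feasible integer point exceeds 27.

27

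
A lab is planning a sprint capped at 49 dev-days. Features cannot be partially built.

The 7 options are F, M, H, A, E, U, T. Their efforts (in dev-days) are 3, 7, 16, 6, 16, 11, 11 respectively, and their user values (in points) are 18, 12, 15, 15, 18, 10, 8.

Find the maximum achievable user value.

78

This is an integer program with binary decision variables.
F + M + A + E + U: effort 3 + 7 + 6 + 16 + 11 = 43 ≤ 49, user value 18 + 12 + 15 + 18 + 10 = 73.
F + M + A + E + T: effort 3 + 7 + 6 + 16 + 11 = 43 ≤ 49, user value 18 + 12 + 15 + 18 + 8 = 71.
F + M + H + A + E: effort 3 + 7 + 16 + 6 + 16 = 48 ≤ 49, user value 18 + 12 + 15 + 15 + 18 = 78.
Best is F, M, H, A, and E with total user value 78.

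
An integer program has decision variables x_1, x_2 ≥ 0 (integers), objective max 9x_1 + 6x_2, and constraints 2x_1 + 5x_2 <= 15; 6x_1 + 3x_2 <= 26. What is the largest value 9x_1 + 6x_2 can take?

(x_1,x_2)=(4,0): 2·4+5·0=8≤15, 6·4+3·0=24≤26, objective 36.
(x_1,x_2)=(3,1): 2·3+5·1=11≤15, 6·3+3·1=21≤26, objective 33.
(x_1,x_2)=(2,2): 2·2+5·2=14≤15, 6·2+3·2=18≤26, objective 30.
No feasible integer point exceeds 36.

36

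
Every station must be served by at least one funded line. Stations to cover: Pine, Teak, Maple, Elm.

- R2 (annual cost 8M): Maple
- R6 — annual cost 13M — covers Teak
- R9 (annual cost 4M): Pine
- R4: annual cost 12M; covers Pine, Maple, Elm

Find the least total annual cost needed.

25

The greedy cost-per-new-station heuristic would pick R9, R4, and R6 for 29, but a cheaper cover exists.
Choose R6 and R4: together they cover Pine, Teak, Maple, Elm — every station.
Total annual cost: 13 + 12 = 25.
No cover costs less than 25.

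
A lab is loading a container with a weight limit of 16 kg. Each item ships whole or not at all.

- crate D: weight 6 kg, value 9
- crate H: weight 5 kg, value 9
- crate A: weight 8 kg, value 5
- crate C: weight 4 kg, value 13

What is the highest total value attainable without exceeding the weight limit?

Allowing fractional choices, the relaxed optimum would be about 31.6, but items are indivisible.
crate H + crate C: weight 5 + 4 = 9 ≤ 16, value 9 + 13 = 22.
crate D + crate H + crate C: weight 6 + 5 + 4 = 15 ≤ 16, value 9 + 9 + 13 = 31.
Best is crate D, crate H, and crate C with total value 31.

31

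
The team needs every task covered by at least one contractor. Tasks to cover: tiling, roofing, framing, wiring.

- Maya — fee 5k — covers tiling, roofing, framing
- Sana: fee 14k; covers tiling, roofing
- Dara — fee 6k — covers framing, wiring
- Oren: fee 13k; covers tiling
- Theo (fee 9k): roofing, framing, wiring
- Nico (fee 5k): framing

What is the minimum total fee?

This is an integer covering problem.
Choose Maya and Dara: together they cover tiling, roofing, framing, wiring — every task.
Total fee: 5 + 6 = 11.

11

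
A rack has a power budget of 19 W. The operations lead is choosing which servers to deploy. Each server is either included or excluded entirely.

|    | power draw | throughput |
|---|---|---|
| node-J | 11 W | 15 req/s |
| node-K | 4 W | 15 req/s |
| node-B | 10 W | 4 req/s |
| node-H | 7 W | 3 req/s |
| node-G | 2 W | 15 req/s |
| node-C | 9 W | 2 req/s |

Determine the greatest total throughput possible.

45

Treat it as a binary knapsack problem.
node-J + node-K + node-G: power draw 11 + 4 + 2 = 17 ≤ 19, throughput 15 + 15 + 15 = 45.
node-K + node-B + node-G: power draw 4 + 10 + 2 = 16 ≤ 19, throughput 15 + 4 + 15 = 34.
Best is node-J, node-K, and node-G with total throughput 45.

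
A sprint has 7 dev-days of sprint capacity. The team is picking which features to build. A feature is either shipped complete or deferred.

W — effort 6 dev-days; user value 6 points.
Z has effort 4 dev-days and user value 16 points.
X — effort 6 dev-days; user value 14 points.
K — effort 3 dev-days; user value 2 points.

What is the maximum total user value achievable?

18

This is an integer program with binary decision variables.
Z + K: effort 4 + 3 = 7 ≤ 7, user value 16 + 2 = 18.
Z: effort 4 ≤ 7, user value 16.
Best is Z and K with total user value 18.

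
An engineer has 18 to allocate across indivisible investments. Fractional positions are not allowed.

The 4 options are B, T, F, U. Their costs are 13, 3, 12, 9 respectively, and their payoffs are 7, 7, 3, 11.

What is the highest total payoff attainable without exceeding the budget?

18

Allowing fractional choices, the relaxed optimum would be about 21.2, but investments are indivisible.
B + T: cost 13 + 3 = 16 ≤ 18, payoff 7 + 7 = 14.
U: cost 9 ≤ 18, payoff 11.
T + U: cost 3 + 9 = 12 ≤ 18, payoff 7 + 11 = 18.
Best is T and U with total payoff 18.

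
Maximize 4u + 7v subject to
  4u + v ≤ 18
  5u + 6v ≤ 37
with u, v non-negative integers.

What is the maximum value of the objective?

42

The continuous relaxation peaks at (0, 6.17) with value 43.17; rounding to a feasible lattice point costs some objective.
(u,v)=(0,6): 4·0+1·6=6≤18, 5·0+6·6=36≤37, objective 42.
(u,v)=(1,5): 4·1+1·5=9≤18, 5·1+6·5=35≤37, objective 39.
(u,v)=(0,5): 4·0+1·5=5≤18, 5·0+6·5=30≤37, objective 35.
The best lattice point is (0,6), giving 42.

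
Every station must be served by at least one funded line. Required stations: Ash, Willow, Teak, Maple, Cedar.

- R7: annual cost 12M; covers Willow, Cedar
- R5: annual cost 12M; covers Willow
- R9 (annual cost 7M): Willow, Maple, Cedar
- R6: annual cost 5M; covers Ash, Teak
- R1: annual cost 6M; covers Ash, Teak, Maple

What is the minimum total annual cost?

Choose R9 and R6: together they cover Ash, Willow, Teak, Maple, Cedar — every station.
Total annual cost: 7 + 5 = 12.

12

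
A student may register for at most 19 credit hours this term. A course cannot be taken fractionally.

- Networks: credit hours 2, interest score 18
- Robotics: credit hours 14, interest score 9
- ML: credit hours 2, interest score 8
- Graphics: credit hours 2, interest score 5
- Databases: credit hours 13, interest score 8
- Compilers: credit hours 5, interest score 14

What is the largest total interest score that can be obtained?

45

Allowing fractional choices, the relaxed optimum would be about 50.1, but courses are indivisible.
Networks + ML + Graphics + Compilers: credit hours 2 + 2 + 2 + 5 = 11 ≤ 19, interest score 18 + 8 + 5 + 14 = 45.
Networks + ML + Compilers: credit hours 2 + 2 + 5 = 9 ≤ 19, interest score 18 + 8 + 14 = 40.
Networks + ML + Graphics + Databases: credit hours 2 + 2 + 2 + 13 = 19 ≤ 19, interest score 18 + 8 + 5 + 8 = 39.
Best is Networks, ML, Graphics, and Compilers with total interest score 45.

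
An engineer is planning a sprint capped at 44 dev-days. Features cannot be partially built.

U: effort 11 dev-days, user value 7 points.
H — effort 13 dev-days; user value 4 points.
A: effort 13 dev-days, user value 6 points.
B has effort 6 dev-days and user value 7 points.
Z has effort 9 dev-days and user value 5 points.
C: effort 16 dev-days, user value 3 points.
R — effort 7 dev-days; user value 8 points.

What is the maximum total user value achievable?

Allowing fractional choices, the relaxed optimum would be about 32.1, but features are indivisible.
U + A + B + R: effort 11 + 13 + 6 + 7 = 37 ≤ 44, user value 7 + 6 + 7 + 8 = 28.
A + B + Z + R: effort 13 + 6 + 9 + 7 = 35 ≤ 44, user value 6 + 7 + 5 + 8 = 26.
U + B + Z + R: effort 11 + 6 + 9 + 7 = 33 ≤ 44, user value 7 + 7 + 5 + 8 = 27.
Best is U, A, B, and R with total user value 28.

28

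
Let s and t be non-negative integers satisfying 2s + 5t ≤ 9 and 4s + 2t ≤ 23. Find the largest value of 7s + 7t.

28

Relaxing integrality, the LP optimum is 31.50 at (s,t) = (4.5, 0), which is not an integer point.
(s,t)=(4,0): 2·4+5·0=8≤9, 4·4+2·0=16≤23, objective 28.
(s,t)=(3,0): 2·3+5·0=6≤9, 4·3+2·0=12≤23, objective 21.
Maximum is 28 at (s,t)=(4,0).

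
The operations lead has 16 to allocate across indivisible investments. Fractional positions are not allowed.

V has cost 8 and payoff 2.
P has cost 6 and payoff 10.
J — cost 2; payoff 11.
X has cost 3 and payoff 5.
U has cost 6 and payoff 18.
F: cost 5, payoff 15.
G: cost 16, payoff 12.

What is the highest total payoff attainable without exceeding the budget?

49

J + X + U + F: cost 2 + 3 + 6 + 5 = 16 ≤ 16, payoff 11 + 5 + 18 + 15 = 49.
J + U + F: cost 2 + 6 + 5 = 13 ≤ 16, payoff 11 + 18 + 15 = 44.
Best is J, X, U, and F with total payoff 49.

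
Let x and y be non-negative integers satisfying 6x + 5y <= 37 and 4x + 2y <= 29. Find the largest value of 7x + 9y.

63

(x,y)=(0,7): 6·0+5·7=35≤37, 4·0+2·7=14≤29, objective 63.
(x,y)=(1,6): 6·1+5·6=36≤37, 4·1+2·6=16≤29, objective 61.
(x,y)=(0,6): 6·0+5·6=30≤37, 4·0+2·6=12≤29, objective 54.
Maximum is 63 at (x,y)=(0,7).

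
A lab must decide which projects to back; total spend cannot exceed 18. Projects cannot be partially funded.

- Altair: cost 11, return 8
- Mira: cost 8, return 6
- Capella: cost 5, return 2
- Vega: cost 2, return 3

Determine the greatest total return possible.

Altair + Vega: cost 11 + 2 = 13 ≤ 18, return 8 + 3 = 11.
Altair + Capella + Vega: cost 11 + 5 + 2 = 18 ≤ 18, return 8 + 2 + 3 = 13.
Best is Altair, Capella, and Vega with total return 13.

13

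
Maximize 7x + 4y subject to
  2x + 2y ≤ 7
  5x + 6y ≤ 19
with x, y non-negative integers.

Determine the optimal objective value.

Relaxing integrality, the LP optimum is 24.50 at (x,y) = (3.5, 0), which is not an integer point.
(x,y)=(3,0) is feasible, giving 21.
(x,y)=(2,1) is feasible, giving 18.
No feasible integer point exceeds 21.

21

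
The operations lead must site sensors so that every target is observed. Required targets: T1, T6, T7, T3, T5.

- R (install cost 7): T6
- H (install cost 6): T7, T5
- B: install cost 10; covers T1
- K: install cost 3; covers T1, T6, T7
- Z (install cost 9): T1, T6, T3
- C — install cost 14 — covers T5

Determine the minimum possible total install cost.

15

This is a weighted set-cover instance.
The greedy cost-per-new-target heuristic would pick K, H, and Z for 18, but a cheaper cover exists.
Choose H and Z: together they cover T1, T6, T7, T3, T5 — every target.
Total install cost: 6 + 9 = 15.
No cover costs less than 15.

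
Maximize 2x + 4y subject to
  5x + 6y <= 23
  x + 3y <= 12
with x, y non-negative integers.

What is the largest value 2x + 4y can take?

14

(x,y)=(1,3): 5·1+6·3=23≤23, 1·1+3·3=10≤12, objective 14.
(x,y)=(0,3): 5·0+6·3=18≤23, 1·0+3·3=9≤12, objective 12.
(x,y)=(2,2): 5·2+6·2=22≤23, 1·2+3·2=8≤12, objective 12.
The best lattice point is (1,3), giving 14.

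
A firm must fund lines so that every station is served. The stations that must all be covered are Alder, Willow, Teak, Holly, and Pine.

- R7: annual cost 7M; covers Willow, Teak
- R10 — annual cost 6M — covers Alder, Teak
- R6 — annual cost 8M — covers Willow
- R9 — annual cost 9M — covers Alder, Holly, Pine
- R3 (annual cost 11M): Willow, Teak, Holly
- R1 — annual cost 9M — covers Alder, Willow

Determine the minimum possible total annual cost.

The greedy cost-per-new-station heuristic would pick R10, R9, and R7 for 22, but a cheaper cover exists.
Choose R7 and R9: together they cover Alder, Willow, Teak, Holly, Pine — every station.
Total annual cost: 7 + 9 = 16.
No cover costs less than 16.

16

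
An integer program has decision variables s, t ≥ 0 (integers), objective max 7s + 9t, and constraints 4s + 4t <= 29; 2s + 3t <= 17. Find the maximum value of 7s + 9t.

(s,t)=(4,3): 4·4+4·3=28≤29, 2·4+3·3=17≤17, objective 55.
(s,t)=(5,2): 4·5+4·2=28≤29, 2·5+3·2=16≤17, objective 53.
(s,t)=(3,3): 4·3+4·3=24≤29, 2·3+3·3=15≤17, objective 48.
(s,t)=(4,2): 4·4+4·2=24≤29, 2·4+3·2=14≤17, objective 46.
No feasible integer point exceeds 55.

55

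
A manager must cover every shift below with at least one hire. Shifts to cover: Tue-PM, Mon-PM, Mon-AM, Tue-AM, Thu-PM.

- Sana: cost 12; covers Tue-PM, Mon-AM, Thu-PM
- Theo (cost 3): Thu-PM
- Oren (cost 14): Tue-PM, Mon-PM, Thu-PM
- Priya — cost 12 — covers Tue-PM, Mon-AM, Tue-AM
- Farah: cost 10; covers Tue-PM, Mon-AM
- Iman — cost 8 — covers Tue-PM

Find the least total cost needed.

26

The greedy cost-per-new-shift heuristic would pick Theo, Priya, and Oren for 29, but a cheaper cover exists.
Choose Oren and Priya: together they cover Tue-PM, Mon-PM, Mon-AM, Tue-AM, Thu-PM — every shift.
Total cost: 14 + 12 = 26.
No cover costs less than 26.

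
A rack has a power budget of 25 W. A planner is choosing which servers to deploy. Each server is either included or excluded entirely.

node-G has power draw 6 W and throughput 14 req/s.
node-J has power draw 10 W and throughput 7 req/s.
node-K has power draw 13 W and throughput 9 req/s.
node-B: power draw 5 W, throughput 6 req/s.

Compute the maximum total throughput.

This is an integer program with binary decision variables.
Allowing fractional choices, the relaxed optimum would be about 29.8, but servers are indivisible.
node-G + node-J + node-B: power draw 6 + 10 + 5 = 21 ≤ 25, throughput 14 + 7 + 6 = 27.
node-G + node-K + node-B: power draw 6 + 13 + 5 = 24 ≤ 25, throughput 14 + 9 + 6 = 29.
node-G + node-K: power draw 6 + 13 = 19 ≤ 25, throughput 14 + 9 = 23.
Best is node-G, node-K, and node-B with total throughput 29.

29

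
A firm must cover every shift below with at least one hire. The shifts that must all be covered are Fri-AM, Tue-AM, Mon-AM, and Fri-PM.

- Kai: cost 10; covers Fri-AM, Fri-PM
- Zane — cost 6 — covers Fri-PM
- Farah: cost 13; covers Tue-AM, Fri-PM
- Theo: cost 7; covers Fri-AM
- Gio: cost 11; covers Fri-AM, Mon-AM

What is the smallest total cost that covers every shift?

This is a weighted set-cover instance.
Choose Farah and Gio: together they cover Fri-AM, Tue-AM, Mon-AM, Fri-PM — every shift.
Total cost: 13 + 11 = 24.

24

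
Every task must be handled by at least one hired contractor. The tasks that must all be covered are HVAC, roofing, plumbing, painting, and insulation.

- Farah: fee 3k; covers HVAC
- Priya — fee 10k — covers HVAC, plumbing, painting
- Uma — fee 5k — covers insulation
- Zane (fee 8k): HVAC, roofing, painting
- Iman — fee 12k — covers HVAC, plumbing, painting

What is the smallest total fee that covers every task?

23

Choose Priya, Uma, and Zane: together they cover HVAC, roofing, plumbing, painting, insulation — every task.
Total fee: 10 + 5 + 8 = 23.
No cover costs less than 23.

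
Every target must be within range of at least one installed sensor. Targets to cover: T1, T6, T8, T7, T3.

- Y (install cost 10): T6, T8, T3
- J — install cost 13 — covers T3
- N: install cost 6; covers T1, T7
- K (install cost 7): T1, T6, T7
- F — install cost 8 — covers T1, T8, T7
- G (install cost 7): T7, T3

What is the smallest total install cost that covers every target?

16

This is a weighted set-cover instance.
The greedy cost-per-new-target heuristic would pick K and Y for 17, but a cheaper cover exists.
Choose Y and N: together they cover T1, T6, T8, T7, T3 — every target.
Total install cost: 10 + 6 = 16.
No cover costs less than 16.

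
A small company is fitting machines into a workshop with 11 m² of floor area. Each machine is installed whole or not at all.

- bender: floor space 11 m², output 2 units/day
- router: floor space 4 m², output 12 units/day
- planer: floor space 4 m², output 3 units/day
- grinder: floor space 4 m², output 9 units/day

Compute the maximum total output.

21

Allowing fractional choices, the relaxed optimum would be about 23.2, but machines are indivisible.
router + grinder: floor space 4 + 4 = 8 ≤ 11, output 12 + 9 = 21.
router: floor space 4 ≤ 11, output 12.
router + planer: floor space 4 + 4 = 8 ≤ 11, output 12 + 3 = 15.
Best is router and grinder with total output 21.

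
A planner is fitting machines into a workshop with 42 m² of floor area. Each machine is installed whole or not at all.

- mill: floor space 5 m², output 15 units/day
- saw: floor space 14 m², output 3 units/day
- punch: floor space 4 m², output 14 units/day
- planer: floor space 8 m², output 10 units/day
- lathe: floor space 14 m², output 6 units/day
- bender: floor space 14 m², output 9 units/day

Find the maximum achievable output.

48

mill + punch + planer + lathe: floor space 5 + 4 + 8 + 14 = 31 ≤ 42, output 15 + 14 + 10 + 6 = 45.
mill + punch + lathe + bender: floor space 5 + 4 + 14 + 14 = 37 ≤ 42, output 15 + 14 + 6 + 9 = 44.
mill + punch + planer + bender: floor space 5 + 4 + 8 + 14 = 31 ≤ 42, output 15 + 14 + 10 + 9 = 48.
Best is mill, punch, planer, and bender with total output 48.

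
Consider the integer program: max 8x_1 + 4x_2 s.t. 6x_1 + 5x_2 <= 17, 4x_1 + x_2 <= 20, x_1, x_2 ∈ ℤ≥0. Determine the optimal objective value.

(x_1,x_2)=(2,1): 6·2+5·1=17≤17, 4·2+1·1=9≤20, objective 20.
(x_1,x_2)=(1,2): 6·1+5·2=16≤17, 4·1+1·2=6≤20, objective 16.
(x_1,x_2)=(2,0): 6·2+5·0=12≤17, 4·2+1·0=8≤20, objective 16.
(x_1,x_2)=(1,1): 6·1+5·1=11≤17, 4·1+1·1=5≤20, objective 12.
Maximum is 20 at (x_1,x_2)=(2,1).

20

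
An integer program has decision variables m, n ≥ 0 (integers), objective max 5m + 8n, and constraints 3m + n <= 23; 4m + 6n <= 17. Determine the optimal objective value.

21

The continuous relaxation peaks at (0, 2.83) with value 22.67; rounding to a feasible lattice point costs some objective.
(m,n)=(1,2): 3·1+1·2=5≤23, 4·1+6·2=16≤17, objective 21.
(m,n)=(2,1): 3·2+1·1=7≤23, 4·2+6·1=14≤17, objective 18.
(m,n)=(0,2): 3·0+1·2=2≤23, 4·0+6·2=12≤17, objective 16.
Maximum is 21 at (m,n)=(1,2).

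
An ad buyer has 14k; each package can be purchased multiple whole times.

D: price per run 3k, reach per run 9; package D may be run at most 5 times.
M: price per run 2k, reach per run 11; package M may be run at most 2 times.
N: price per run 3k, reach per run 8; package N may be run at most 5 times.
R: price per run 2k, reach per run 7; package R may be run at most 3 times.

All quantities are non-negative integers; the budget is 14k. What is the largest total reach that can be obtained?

54

Take 2×D, 2×M, and 2×R: price 14 ≤ 14, reach 2·9 + 2·11 + 2·7 = 54.
M has the best ratio (11/2) and is taken to its limit of 2; remaining capacity is filled optimally with the others.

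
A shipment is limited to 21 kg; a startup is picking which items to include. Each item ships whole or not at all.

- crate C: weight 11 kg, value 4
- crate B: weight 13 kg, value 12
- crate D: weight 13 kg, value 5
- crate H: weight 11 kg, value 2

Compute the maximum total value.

This is an integer program with binary decision variables.
Allowing fractional choices, the relaxed optimum would be about 15.1, but items are indivisible.
crate C: weight 11 ≤ 21, value 4.
crate D: weight 13 ≤ 21, value 5.
crate B: weight 13 ≤ 21, value 12.
Best is crate B with total value 12.

12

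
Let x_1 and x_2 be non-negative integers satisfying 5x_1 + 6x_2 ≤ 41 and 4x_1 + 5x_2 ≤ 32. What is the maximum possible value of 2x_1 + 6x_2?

36

The continuous relaxation peaks at (0, 6.4) with value 38.40; rounding to a feasible lattice point costs some objective.
(x_1,x_2)=(0,6): 5·0+6·6=36≤41, 4·0+5·6=30≤32, objective 36.
(x_1,x_2)=(1,5): 5·1+6·5=35≤41, 4·1+5·5=29≤32, objective 32.
(x_1,x_2)=(0,5): 5·0+6·5=30≤41, 4·0+5·5=25≤32, objective 30.
No feasible integer point exceeds 36.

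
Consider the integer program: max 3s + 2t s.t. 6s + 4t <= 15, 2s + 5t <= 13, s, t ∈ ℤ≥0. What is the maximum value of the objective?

7

(s,t)=(1,2): 6·1+4·2=14≤15, 2·1+5·2=12≤13, objective 7.
(s,t)=(2,0): 6·2+4·0=12≤15, 2·2+5·0=4≤13, objective 6.
Maximum is 7 at (s,t)=(1,2).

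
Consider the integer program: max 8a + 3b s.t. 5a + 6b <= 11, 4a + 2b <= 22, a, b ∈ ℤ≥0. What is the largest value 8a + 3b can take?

(a,b)=(2,0): 5·2+6·0=10≤11, 4·2+2·0=8≤22, objective 16.
(a,b)=(1,1): 5·1+6·1=11≤11, 4·1+2·1=6≤22, objective 11.
(a,b)=(1,0): 5·1+6·0=5≤11, 4·1+2·0=4≤22, objective 8.
The best lattice point is (2,0), giving 16.

16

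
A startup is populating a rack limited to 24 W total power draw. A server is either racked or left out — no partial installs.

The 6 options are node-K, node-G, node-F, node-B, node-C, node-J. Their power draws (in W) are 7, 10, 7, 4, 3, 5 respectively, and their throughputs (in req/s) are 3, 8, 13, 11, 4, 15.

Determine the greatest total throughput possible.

Take node-F, node-B, node-C, and node-J: power draw 7 + 4 + 3 + 5 = 19 ≤ 24, throughput 13 + 11 + 4 + 15 = 43.
No other feasible combination does better.

43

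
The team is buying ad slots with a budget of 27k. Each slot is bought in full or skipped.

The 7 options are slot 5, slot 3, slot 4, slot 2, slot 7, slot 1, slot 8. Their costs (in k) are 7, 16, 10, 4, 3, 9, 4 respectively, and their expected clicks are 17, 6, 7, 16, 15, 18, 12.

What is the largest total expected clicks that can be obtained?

78

slot 5 + slot 2 + slot 7 + slot 1: cost 7 + 4 + 3 + 9 = 23 ≤ 27, expected clicks 17 + 16 + 15 + 18 = 66.
slot 5 + slot 2 + slot 1 + slot 8: cost 7 + 4 + 9 + 4 = 24 ≤ 27, expected clicks 17 + 16 + 18 + 12 = 63.
slot 5 + slot 2 + slot 7 + slot 1 + slot 8: cost 7 + 4 + 3 + 9 + 4 = 27 ≤ 27, expected clicks 17 + 16 + 15 + 18 + 12 = 78.
Best is slot 5, slot 2, slot 7, slot 1, and slot 8 with total expected clicks 78.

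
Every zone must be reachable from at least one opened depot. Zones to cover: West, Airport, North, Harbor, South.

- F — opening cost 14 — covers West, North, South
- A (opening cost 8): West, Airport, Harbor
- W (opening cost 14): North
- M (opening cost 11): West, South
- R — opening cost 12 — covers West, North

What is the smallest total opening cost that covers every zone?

22

Choose F and A: together they cover West, Airport, North, Harbor, South — every zone.
Total opening cost: 14 + 8 = 22.
No cover costs less than 22.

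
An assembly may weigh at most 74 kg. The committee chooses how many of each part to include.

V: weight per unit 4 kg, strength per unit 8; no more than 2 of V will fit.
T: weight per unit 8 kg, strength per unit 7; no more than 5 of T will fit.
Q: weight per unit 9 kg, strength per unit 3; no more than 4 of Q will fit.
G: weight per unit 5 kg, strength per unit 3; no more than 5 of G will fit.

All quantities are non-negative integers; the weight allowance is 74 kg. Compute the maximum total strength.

66

2×V, 5×T, and 5×G: weight 73 ≤ 74, strength 2·8 + 5·7 + 5·3 = 66.
2×V, 5×T, and 4×G: weight 68 ≤ 74, strength 2·8 + 5·7 + 4·3 = 63.
Best is 66.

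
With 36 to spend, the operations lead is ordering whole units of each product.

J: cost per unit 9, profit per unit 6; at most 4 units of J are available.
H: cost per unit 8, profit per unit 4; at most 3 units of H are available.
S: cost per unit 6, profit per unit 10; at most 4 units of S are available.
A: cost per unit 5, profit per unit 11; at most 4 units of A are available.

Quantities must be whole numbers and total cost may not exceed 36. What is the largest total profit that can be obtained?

64

2×S and 4×A: cost 32 ≤ 36, profit 2·10 + 4·11 = 64.
3×S and 3×A: cost 33 ≤ 36, profit 3·10 + 3·11 = 63.
Best is 64.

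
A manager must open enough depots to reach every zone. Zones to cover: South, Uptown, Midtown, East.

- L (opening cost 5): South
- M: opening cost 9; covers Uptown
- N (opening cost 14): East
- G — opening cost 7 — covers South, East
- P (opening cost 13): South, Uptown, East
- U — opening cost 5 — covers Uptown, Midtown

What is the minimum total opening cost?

12

Choose G and U: together they cover South, Uptown, Midtown, East — every zone.
Total opening cost: 7 + 5 = 12.
No cover costs less than 12.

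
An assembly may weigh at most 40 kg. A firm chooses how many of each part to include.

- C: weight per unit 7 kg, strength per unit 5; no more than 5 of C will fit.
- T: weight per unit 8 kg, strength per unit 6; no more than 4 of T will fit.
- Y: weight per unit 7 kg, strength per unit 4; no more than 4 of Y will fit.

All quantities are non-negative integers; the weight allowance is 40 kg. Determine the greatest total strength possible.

29

Take 1×C and 4×T: weight 39 ≤ 40, strength 1·5 + 4·6 = 29.
T has the best ratio (6/8) and is taken to its limit of 4; remaining capacity is filled optimally with the others.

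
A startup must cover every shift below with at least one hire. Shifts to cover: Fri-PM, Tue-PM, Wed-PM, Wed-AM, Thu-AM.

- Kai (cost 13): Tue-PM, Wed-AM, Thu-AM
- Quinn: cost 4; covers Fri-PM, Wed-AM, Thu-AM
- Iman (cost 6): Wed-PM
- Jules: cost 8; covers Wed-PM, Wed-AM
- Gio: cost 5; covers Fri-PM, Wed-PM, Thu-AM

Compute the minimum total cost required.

The greedy cost-per-new-shift heuristic would pick Quinn, Gio, and Kai for 22, but a cheaper cover exists.
Choose Kai and Gio: together they cover Fri-PM, Tue-PM, Wed-PM, Wed-AM, Thu-AM — every shift.
Total cost: 13 + 5 = 18.
No cover costs less than 18.

18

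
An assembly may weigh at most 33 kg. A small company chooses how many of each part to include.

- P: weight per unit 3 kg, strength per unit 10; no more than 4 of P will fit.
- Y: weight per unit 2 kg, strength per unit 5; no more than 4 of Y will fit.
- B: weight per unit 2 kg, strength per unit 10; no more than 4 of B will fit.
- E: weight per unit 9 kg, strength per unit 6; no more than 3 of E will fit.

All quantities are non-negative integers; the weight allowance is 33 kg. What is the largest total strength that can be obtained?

4×P, 2×Y, 4×B, and 1×E: weight 33 ≤ 33, strength 4·10 + 2·5 + 4·10 + 1·6 = 96.
4×P, 4×Y, and 4×B: weight 28 ≤ 33, strength 4·10 + 4·5 + 4·10 = 100.
Best is 100.

100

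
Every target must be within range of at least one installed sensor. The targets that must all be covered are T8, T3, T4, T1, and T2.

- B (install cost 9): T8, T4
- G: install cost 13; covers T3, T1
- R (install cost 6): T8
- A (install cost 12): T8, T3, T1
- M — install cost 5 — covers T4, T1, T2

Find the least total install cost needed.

17

Choose A and M: together they cover T8, T3, T4, T1, T2 — every target.
Total install cost: 12 + 5 = 17.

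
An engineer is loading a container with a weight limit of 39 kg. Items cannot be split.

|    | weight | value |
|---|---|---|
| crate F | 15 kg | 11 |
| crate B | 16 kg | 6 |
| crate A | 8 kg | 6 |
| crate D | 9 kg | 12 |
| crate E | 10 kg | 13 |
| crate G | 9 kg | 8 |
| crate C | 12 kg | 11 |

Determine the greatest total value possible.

42

This is a 0-1 knapsack instance.
Allowing fractional choices, the relaxed optimum would be about 43.1, but items are indivisible.
crate A + crate D + crate E + crate G: weight 8 + 9 + 10 + 9 = 36 ≤ 39, value 6 + 12 + 13 + 8 = 39.
crate A + crate D + crate E + crate C: weight 8 + 9 + 10 + 12 = 39 ≤ 39, value 6 + 12 + 13 + 11 = 42.
Best is crate A, crate D, crate E, and crate C with total value 42.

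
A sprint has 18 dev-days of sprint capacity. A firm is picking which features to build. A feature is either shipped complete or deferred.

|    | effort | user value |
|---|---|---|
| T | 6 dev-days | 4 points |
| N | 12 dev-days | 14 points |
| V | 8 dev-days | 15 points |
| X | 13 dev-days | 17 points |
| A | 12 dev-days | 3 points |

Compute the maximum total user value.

19

This is an integer program with binary decision variables.
T + N: effort 6 + 12 = 18 ≤ 18, user value 4 + 14 = 18.
X: effort 13 ≤ 18, user value 17.
T + V: effort 6 + 8 = 14 ≤ 18, user value 4 + 15 = 19.
Best is T and V with total user value 19.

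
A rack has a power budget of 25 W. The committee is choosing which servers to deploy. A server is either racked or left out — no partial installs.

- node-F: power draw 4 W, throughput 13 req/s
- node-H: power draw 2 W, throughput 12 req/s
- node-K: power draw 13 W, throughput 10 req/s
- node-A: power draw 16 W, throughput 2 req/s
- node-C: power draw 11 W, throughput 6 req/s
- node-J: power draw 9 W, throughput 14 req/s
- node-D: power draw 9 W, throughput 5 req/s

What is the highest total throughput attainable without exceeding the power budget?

Take node-F, node-H, node-J, and node-D: power draw 4 + 2 + 9 + 9 = 24 ≤ 25, throughput 13 + 12 + 14 + 5 = 44.
No other feasible combination does better.

44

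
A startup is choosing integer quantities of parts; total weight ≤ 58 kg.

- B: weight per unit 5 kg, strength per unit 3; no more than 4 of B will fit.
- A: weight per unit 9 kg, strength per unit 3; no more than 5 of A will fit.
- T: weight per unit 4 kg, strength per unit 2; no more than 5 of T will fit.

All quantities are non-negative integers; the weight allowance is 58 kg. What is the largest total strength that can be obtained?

3×B, 3×A, and 4×T: weight 58 ≤ 58, strength 3·3 + 3·3 + 4·2 = 26.
4×B, 2×A, and 5×T: weight 58 ≤ 58, strength 4·3 + 2·3 + 5·2 = 28.
Best is 28.

28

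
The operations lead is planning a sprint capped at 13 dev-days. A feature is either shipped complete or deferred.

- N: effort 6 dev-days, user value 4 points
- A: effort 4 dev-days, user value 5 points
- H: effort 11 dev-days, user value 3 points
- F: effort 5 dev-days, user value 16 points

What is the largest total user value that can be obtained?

21

Allowing fractional choices, the relaxed optimum would be about 23.7, but features are indivisible.
F: effort 5 ≤ 13, user value 16.
N + F: effort 6 + 5 = 11 ≤ 13, user value 4 + 16 = 20.
A + F: effort 4 + 5 = 9 ≤ 13, user value 5 + 16 = 21.
Best is A and F with total user value 21.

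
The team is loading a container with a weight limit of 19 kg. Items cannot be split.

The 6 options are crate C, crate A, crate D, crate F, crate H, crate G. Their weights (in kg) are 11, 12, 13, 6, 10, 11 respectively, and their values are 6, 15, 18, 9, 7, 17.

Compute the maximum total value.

Allowing fractional choices, the relaxed optimum would be about 28.8, but items are indivisible.
crate F + crate G: weight 6 + 11 = 17 ≤ 19, value 9 + 17 = 26.
crate D + crate F: weight 13 + 6 = 19 ≤ 19, value 18 + 9 = 27.
Best is crate D and crate F with total value 27.

27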